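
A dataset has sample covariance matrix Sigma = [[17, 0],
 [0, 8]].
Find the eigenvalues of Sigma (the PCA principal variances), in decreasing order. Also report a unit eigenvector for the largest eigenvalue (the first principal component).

Step 1 — characteristic polynomial of 2×2 Sigma:
  det(Sigma - λI) = λ² - trace · λ + det = 0.
  trace = 17 + 8 = 25, det = 17·8 - (0)² = 136.
Step 2 — discriminant:
  Δ = trace² - 4·det = 625 - 544 = 81.
Step 3 — eigenvalues:
  λ = (trace ± √Δ)/2 = (25 ± 9)/2,
  λ_1 = 17,  λ_2 = 8.

Step 4 — unit eigenvector for λ_1: Sigma is diagonal, so its eigenvectors are the coordinate axes. λ_1 = 17 is the diagonal entry on the first coordinate axis, hence
  v_1 = (1, 0) (||v_1|| = 1).

λ_1 = 17,  λ_2 = 8;  v_1 ≈ (1, 0)


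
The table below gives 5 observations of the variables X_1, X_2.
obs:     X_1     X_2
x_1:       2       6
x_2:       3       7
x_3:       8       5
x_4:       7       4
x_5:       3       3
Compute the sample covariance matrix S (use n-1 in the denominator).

Step 1 — column means:
  mean(X_1) = (2 + 3 + 8 + 7 + 3) / 5 = 23/5 = 4.6
  mean(X_2) = (6 + 7 + 5 + 4 + 3) / 5 = 25/5 = 5

Step 2 — sample covariance S[i,j] = (1/(n-1)) · Σ_k (x_{k,i} - mean_i) · (x_{k,j} - mean_j), with n-1 = 4.
  S[X_1,X_1] = ((-2.6)·(-2.6) + (-1.6)·(-1.6) + (3.4)·(3.4) + (2.4)·(2.4) + (-1.6)·(-1.6)) / 4 = 29.2/4 = 7.3
  S[X_1,X_2] = ((-2.6)·(1) + (-1.6)·(2) + (3.4)·(0) + (2.4)·(-1) + (-1.6)·(-2)) / 4 = -5/4 = -1.25
  S[X_2,X_2] = ((1)·(1) + (2)·(2) + (0)·(0) + (-1)·(-1) + (-2)·(-2)) / 4 = 10/4 = 2.5

S is symmetric (S[j,i] = S[i,j]). Assembling:

S = [[7.3, -1.25],
 [-1.25, 2.5]]


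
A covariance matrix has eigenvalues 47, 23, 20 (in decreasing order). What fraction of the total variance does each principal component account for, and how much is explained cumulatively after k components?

Step 1 — total variance = trace(Sigma) = Σ λ_i = 47 + 23 + 20 = 90.

Step 2 — fraction explained by component i = λ_i / Σ λ:
  PC1: 47/90 = 0.5222
  PC2: 23/90 = 0.2556
  PC3: 20/90 = 0.2222

Step 3 — cumulative fraction after k components = (λ_1 + ... + λ_k) / Σ λ:
  k = 1: 47/90 = 0.5222
  k = 2: (47 + 23)/90 = 70/90 = 0.7778
  k = 3: (47 + 23 + 20)/90 = 90/90 = 1

Summary (fraction, with percent):

explained: PC1 0.5222 (52.22%), PC2 0.2556 (25.56%), PC3 0.2222 (22.22%);  cumulative: 0.5222, 0.7778, 1


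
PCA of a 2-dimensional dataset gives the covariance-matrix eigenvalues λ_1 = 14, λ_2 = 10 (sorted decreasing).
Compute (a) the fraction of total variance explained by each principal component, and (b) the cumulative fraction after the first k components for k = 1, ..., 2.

Step 1 — total variance = trace(Sigma) = Σ λ_i = 14 + 10 = 24.

Step 2 — fraction explained by component i = λ_i / Σ λ:
  PC1: 14/24 = 0.5833
  PC2: 10/24 = 0.4167

Step 3 — cumulative fraction after k components = (λ_1 + ... + λ_k) / Σ λ:
  k = 1: 14/24 = 0.5833
  k = 2: (14 + 10)/24 = 24/24 = 1

Summary (fraction, with percent):

explained: PC1 0.5833 (58.33%), PC2 0.4167 (41.67%);  cumulative: 0.5833, 1


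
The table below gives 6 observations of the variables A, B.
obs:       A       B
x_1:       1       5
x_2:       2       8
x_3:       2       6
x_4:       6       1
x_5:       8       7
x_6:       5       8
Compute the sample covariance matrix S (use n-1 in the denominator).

Step 1 — column means:
  mean(A) = (1 + 2 + 2 + 6 + 8 + 5) / 6 = 24/6 = 4
  mean(B) = (5 + 8 + 6 + 1 + 7 + 8) / 6 = 35/6 = 5.8333

Step 2 — sample covariance S[i,j] = (1/(n-1)) · Σ_k (x_{k,i} - mean_i) · (x_{k,j} - mean_j), with n-1 = 5.
  S[A,A] = ((-3)·(-3) + (-2)·(-2) + (-2)·(-2) + (2)·(2) + (4)·(4) + (1)·(1)) / 5 = 38/5 = 7.6
  S[A,B] = ((-3)·(-0.8333) + (-2)·(2.1667) + (-2)·(0.1667) + (2)·(-4.8333) + (4)·(1.1667) + (1)·(2.1667)) / 5 = -5/5 = -1
  S[B,B] = ((-0.8333)·(-0.8333) + (2.1667)·(2.1667) + (0.1667)·(0.1667) + (-4.8333)·(-4.8333) + (1.1667)·(1.1667) + (2.1667)·(2.1667)) / 5 = 34.8333/5 = 6.9667

S is symmetric (S[j,i] = S[i,j]). Assembling:

S = [[7.6, -1],
 [-1, 6.9667]]


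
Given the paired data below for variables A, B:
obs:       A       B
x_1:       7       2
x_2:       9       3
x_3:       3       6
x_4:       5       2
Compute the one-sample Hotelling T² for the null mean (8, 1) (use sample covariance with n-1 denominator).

Step 1 — sample mean vector:
  mean(A) = (7 + 9 + 3 + 5) / 4 = 24/4 = 6
  mean(B) = (2 + 3 + 6 + 2) / 4 = 13/4 = 3.25
  x̄ = (6, 3.25),  deviation x̄ - mu_0 = (6, 3.25) - (8, 1) = (-2, 2.25).

Step 2 — sample covariance matrix, S[i,j] = (1/(n-1)) · Σ_k (x_{k,i} - mean_i) · (x_{k,j} - mean_j), divisor n-1 = 3:
  S[A,A] = ((1)·(1) + (3)·(3) + (-3)·(-3) + (-1)·(-1)) / 3 = 20/3 = 6.6667
  S[A,B] = ((1)·(-1.25) + (3)·(-0.25) + (-3)·(2.75) + (-1)·(-1.25)) / 3 = -9/3 = -3
  S[B,B] = ((-1.25)·(-1.25) + (-0.25)·(-0.25) + (2.75)·(2.75) + (-1.25)·(-1.25)) / 3 = 10.75/3 = 3.5833
  S = [[6.6667, -3],
 [-3, 3.5833]].

Step 3 — invert S. det(S) = 6.6667·3.5833 - (-3)² = 14.8889.
  S^{-1} = (1/det) · [[d, -b], [-b, a]] = [[0.2407, 0.2015],
 [0.2015, 0.4478]].

Step 4 — quadratic form (x̄ - mu_0)^T · S^{-1} · (x̄ - mu_0):
  S^{-1} · (x̄ - mu_0) = (-0.028, 0.6045),
  (x̄ - mu_0)^T · [...] = (-2)·(-0.028) + (2.25)·(0.6045) = 1.416.

Step 5 — scale by n: T² = 4 · 1.416 = 5.6642.

T² ≈ 5.6642


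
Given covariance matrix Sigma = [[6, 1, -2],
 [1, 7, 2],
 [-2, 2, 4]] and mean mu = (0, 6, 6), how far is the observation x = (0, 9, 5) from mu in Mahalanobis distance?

Step 1 — centre the observation: (x - mu) = (0, 3, -1).

Step 2 — invert Sigma (cofactor / det for 3×3, or solve directly):
  Sigma^{-1} = [[0.2308, -0.0769, 0.1538],
 [-0.0769, 0.1923, -0.1346],
 [0.1538, -0.1346, 0.3942]].

Step 3 — form the quadratic (x - mu)^T · Sigma^{-1} · (x - mu):
  Sigma^{-1} · (x - mu) = (-0.3846, 0.7115, -0.7981).
  (x - mu)^T · [Sigma^{-1} · (x - mu)] = (0)·(-0.3846) + (3)·(0.7115) + (-1)·(-0.7981) = 2.9327.

Step 4 — take square root: d = √(2.9327) ≈ 1.7125.

d(x, mu) = √(2.9327) ≈ 1.7125


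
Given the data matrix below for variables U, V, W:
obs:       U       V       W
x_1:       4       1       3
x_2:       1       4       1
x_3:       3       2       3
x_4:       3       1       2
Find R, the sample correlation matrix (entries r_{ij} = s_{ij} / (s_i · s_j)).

Step 1 — column means:
  mean(U) = (4 + 1 + 3 + 3) / 4 = 11/4 = 2.75
  mean(V) = (1 + 4 + 2 + 1) / 4 = 8/4 = 2
  mean(W) = (3 + 1 + 3 + 2) / 4 = 9/4 = 2.25

Step 2 — sample variances and covariances s[i,j] = (1/(n-1)) · Σ_k (x_{k,i} - mean_i) · (x_{k,j} - mean_j), with n-1 = 3:
  s[U,U] = ((1.25)·(1.25) + (-1.75)·(-1.75) + (0.25)·(0.25) + (0.25)·(0.25)) / 3 = 4.75/3 = 1.5833
  s[U,V] = ((1.25)·(-1) + (-1.75)·(2) + (0.25)·(0) + (0.25)·(-1)) / 3 = -5/3 = -1.6667
  s[U,W] = ((1.25)·(0.75) + (-1.75)·(-1.25) + (0.25)·(0.75) + (0.25)·(-0.25)) / 3 = 3.25/3 = 1.0833
  s[V,V] = ((-1)·(-1) + (2)·(2) + (0)·(0) + (-1)·(-1)) / 3 = 6/3 = 2
  s[V,W] = ((-1)·(0.75) + (2)·(-1.25) + (0)·(0.75) + (-1)·(-0.25)) / 3 = -3/3 = -1
  s[W,W] = ((0.75)·(0.75) + (-1.25)·(-1.25) + (0.75)·(0.75) + (-0.25)·(-0.25)) / 3 = 2.75/3 = 0.9167
  Sample standard deviations s_i = √(s[i,i]):
  s(U) = √(1.5833) = 1.2583
  s(V) = √(2) = 1.4142
  s(W) = √(0.9167) = 0.9574

Step 3 — r_{ij} = s_{ij} / (s_i · s_j):
  r[U,U] = 1 (diagonal).
  r[U,V] = -1.6667 / (1.2583 · 1.4142) = -1.6667 / 1.7795 = -0.9366
  r[U,W] = 1.0833 / (1.2583 · 0.9574) = 1.0833 / 1.2047 = 0.8992
  r[V,V] = 1 (diagonal).
  r[V,W] = -1 / (1.4142 · 0.9574) = -1 / 1.354 = -0.7385
  r[W,W] = 1 (diagonal).

R is symmetric with unit diagonal. Assembling:

R = [[1, -0.9366, 0.8992],
 [-0.9366, 1, -0.7385],
 [0.8992, -0.7385, 1]]


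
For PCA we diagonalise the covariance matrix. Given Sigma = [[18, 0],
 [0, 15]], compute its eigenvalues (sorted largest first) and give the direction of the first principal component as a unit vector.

Step 1 — characteristic polynomial of 2×2 Sigma:
  det(Sigma - λI) = λ² - trace · λ + det = 0.
  trace = 18 + 15 = 33, det = 18·15 - (0)² = 270.
Step 2 — discriminant:
  Δ = trace² - 4·det = 1089 - 1080 = 9.
Step 3 — eigenvalues:
  λ = (trace ± √Δ)/2 = (33 ± 3)/2,
  λ_1 = 18,  λ_2 = 15.

Step 4 — unit eigenvector for λ_1: Sigma is diagonal, so its eigenvectors are the coordinate axes. λ_1 = 18 is the diagonal entry on the first coordinate axis, hence
  v_1 = (1, 0) (||v_1|| = 1).

λ_1 = 18,  λ_2 = 15;  v_1 ≈ (1, 0)


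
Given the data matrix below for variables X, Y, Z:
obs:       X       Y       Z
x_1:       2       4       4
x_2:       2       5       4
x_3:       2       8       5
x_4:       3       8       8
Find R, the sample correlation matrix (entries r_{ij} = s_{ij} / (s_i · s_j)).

Step 1 — column means:
  mean(X) = (2 + 2 + 2 + 3) / 4 = 9/4 = 2.25
  mean(Y) = (4 + 5 + 8 + 8) / 4 = 25/4 = 6.25
  mean(Z) = (4 + 4 + 5 + 8) / 4 = 21/4 = 5.25

Step 2 — sample variances and covariances s[i,j] = (1/(n-1)) · Σ_k (x_{k,i} - mean_i) · (x_{k,j} - mean_j), with n-1 = 3:
  s[X,X] = ((-0.25)·(-0.25) + (-0.25)·(-0.25) + (-0.25)·(-0.25) + (0.75)·(0.75)) / 3 = 0.75/3 = 0.25
  s[X,Y] = ((-0.25)·(-2.25) + (-0.25)·(-1.25) + (-0.25)·(1.75) + (0.75)·(1.75)) / 3 = 1.75/3 = 0.5833
  s[X,Z] = ((-0.25)·(-1.25) + (-0.25)·(-1.25) + (-0.25)·(-0.25) + (0.75)·(2.75)) / 3 = 2.75/3 = 0.9167
  s[Y,Y] = ((-2.25)·(-2.25) + (-1.25)·(-1.25) + (1.75)·(1.75) + (1.75)·(1.75)) / 3 = 12.75/3 = 4.25
  s[Y,Z] = ((-2.25)·(-1.25) + (-1.25)·(-1.25) + (1.75)·(-0.25) + (1.75)·(2.75)) / 3 = 8.75/3 = 2.9167
  s[Z,Z] = ((-1.25)·(-1.25) + (-1.25)·(-1.25) + (-0.25)·(-0.25) + (2.75)·(2.75)) / 3 = 10.75/3 = 3.5833
  Sample standard deviations s_i = √(s[i,i]):
  s(X) = √(0.25) = 0.5
  s(Y) = √(4.25) = 2.0616
  s(Z) = √(3.5833) = 1.893

Step 3 — r_{ij} = s_{ij} / (s_i · s_j):
  r[X,X] = 1 (diagonal).
  r[X,Y] = 0.5833 / (0.5 · 2.0616) = 0.5833 / 1.0308 = 0.5659
  r[X,Z] = 0.9167 / (0.5 · 1.893) = 0.9167 / 0.9465 = 0.9685
  r[Y,Y] = 1 (diagonal).
  r[Y,Z] = 2.9167 / (2.0616 · 1.893) = 2.9167 / 3.9025 = 0.7474
  r[Z,Z] = 1 (diagonal).

R is symmetric with unit diagonal. Assembling:

R = [[1, 0.5659, 0.9685],
 [0.5659, 1, 0.7474],
 [0.9685, 0.7474, 1]]


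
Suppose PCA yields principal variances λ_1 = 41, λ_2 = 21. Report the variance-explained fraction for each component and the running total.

Step 1 — total variance = trace(Sigma) = Σ λ_i = 41 + 21 = 62.

Step 2 — fraction explained by component i = λ_i / Σ λ:
  PC1: 41/62 = 0.6613
  PC2: 21/62 = 0.3387

Step 3 — cumulative fraction after k components = (λ_1 + ... + λ_k) / Σ λ:
  k = 1: 41/62 = 0.6613
  k = 2: (41 + 21)/62 = 62/62 = 1

Summary (fraction, with percent):

explained: PC1 0.6613 (66.13%), PC2 0.3387 (33.87%);  cumulative: 0.6613, 1


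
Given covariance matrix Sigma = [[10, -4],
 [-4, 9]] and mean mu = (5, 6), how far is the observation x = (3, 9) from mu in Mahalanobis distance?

Step 1 — centre the observation: (x - mu) = (-2, 3).

Step 2 — invert Sigma. det(Sigma) = 10·9 - (-4)² = 74.
  Sigma^{-1} = (1/det) · [[d, -b], [-b, a]] = [[0.1216, 0.0541],
 [0.0541, 0.1351]].

Step 3 — form the quadratic (x - mu)^T · Sigma^{-1} · (x - mu):
  Sigma^{-1} · (x - mu) = (-0.0811, 0.2973).
  (x - mu)^T · [Sigma^{-1} · (x - mu)] = (-2)·(-0.0811) + (3)·(0.2973) = 1.0541.

Step 4 — take square root: d = √(1.0541) ≈ 1.0267.

d(x, mu) = √(1.0541) ≈ 1.0267


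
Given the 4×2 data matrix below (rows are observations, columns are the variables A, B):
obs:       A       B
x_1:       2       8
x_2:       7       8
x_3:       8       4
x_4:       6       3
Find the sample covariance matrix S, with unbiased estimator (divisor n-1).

Step 1 — column means:
  mean(A) = (2 + 7 + 8 + 6) / 4 = 23/4 = 5.75
  mean(B) = (8 + 8 + 4 + 3) / 4 = 23/4 = 5.75

Step 2 — sample covariance S[i,j] = (1/(n-1)) · Σ_k (x_{k,i} - mean_i) · (x_{k,j} - mean_j), with n-1 = 3.
  S[A,A] = ((-3.75)·(-3.75) + (1.25)·(1.25) + (2.25)·(2.25) + (0.25)·(0.25)) / 3 = 20.75/3 = 6.9167
  S[A,B] = ((-3.75)·(2.25) + (1.25)·(2.25) + (2.25)·(-1.75) + (0.25)·(-2.75)) / 3 = -10.25/3 = -3.4167
  S[B,B] = ((2.25)·(2.25) + (2.25)·(2.25) + (-1.75)·(-1.75) + (-2.75)·(-2.75)) / 3 = 20.75/3 = 6.9167

S is symmetric (S[j,i] = S[i,j]). Assembling:

S = [[6.9167, -3.4167],
 [-3.4167, 6.9167]]


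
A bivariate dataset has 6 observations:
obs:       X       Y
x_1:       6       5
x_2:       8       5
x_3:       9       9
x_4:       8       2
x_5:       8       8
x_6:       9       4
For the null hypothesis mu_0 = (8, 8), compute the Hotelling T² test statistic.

Step 1 — sample mean vector:
  mean(X) = (6 + 8 + 9 + 8 + 8 + 9) / 6 = 48/6 = 8
  mean(Y) = (5 + 5 + 9 + 2 + 8 + 4) / 6 = 33/6 = 5.5
  x̄ = (8, 5.5),  deviation x̄ - mu_0 = (8, 5.5) - (8, 8) = (0, -2.5).

Step 2 — sample covariance matrix, S[i,j] = (1/(n-1)) · Σ_k (x_{k,i} - mean_i) · (x_{k,j} - mean_j), divisor n-1 = 5:
  S[X,X] = ((-2)·(-2) + (0)·(0) + (1)·(1) + (0)·(0) + (0)·(0) + (1)·(1)) / 5 = 6/5 = 1.2
  S[X,Y] = ((-2)·(-0.5) + (0)·(-0.5) + (1)·(3.5) + (0)·(-3.5) + (0)·(2.5) + (1)·(-1.5)) / 5 = 3/5 = 0.6
  S[Y,Y] = ((-0.5)·(-0.5) + (-0.5)·(-0.5) + (3.5)·(3.5) + (-3.5)·(-3.5) + (2.5)·(2.5) + (-1.5)·(-1.5)) / 5 = 33.5/5 = 6.7
  S = [[1.2, 0.6],
 [0.6, 6.7]].

Step 3 — invert S. det(S) = 1.2·6.7 - (0.6)² = 7.68.
  S^{-1} = (1/det) · [[d, -b], [-b, a]] = [[0.8724, -0.0781],
 [-0.0781, 0.1562]].

Step 4 — quadratic form (x̄ - mu_0)^T · S^{-1} · (x̄ - mu_0):
  S^{-1} · (x̄ - mu_0) = (0.1953, -0.3906),
  (x̄ - mu_0)^T · [...] = (0)·(0.1953) + (-2.5)·(-0.3906) = 0.9766.

Step 5 — scale by n: T² = 6 · 0.9766 = 5.8594.

T² ≈ 5.8594


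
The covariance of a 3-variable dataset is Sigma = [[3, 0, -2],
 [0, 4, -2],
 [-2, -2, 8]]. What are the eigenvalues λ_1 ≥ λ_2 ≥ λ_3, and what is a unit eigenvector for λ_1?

Step 1 — characteristic polynomial p(λ) = det(λI - Sigma) = λ³ - tr·λ² + c_1·λ - det, where tr = trace, c_1 = sum of the principal 2×2 minors, det = det(Sigma):
  tr = 3 + 4 + 8 = 15,
  c_1 = (3·4 - (0)²) + (3·8 - (-2)²) + (4·8 - (-2)²) = 12 + 20 + 28 = 60,
  det = 3·(4·8 - (-2)²) - (0)·((0)·8 - (-2)·(-2)) + (-2)·((0)·(-2) - 4·(-2)) = 3·(28) - (0)·(-4) + (-2)·(8) = 68.
  So p(λ) = λ³ - 15λ² + 60λ - 68.
Step 2 — look for an integer root (rational root theorem: any rational root is an integer divisor of 68). Testing λ = 2:
  p(2) = 8 - 60 + 120 - 68 = 0  ✓
  Dividing out (λ - 2): p(λ) = (λ - 2)(λ² - 13λ + 34).
Step 3 — remaining eigenvalues from the quadratic λ² - 13λ + 34 = 0:
  Δ = 13² - 4·34 = 169 - 136 = 33,  λ = (13 ± √33)/2 = (13 ± 5.7446)/2 ≈ 9.3723 or 3.6277.
  Sorted: λ_1 = 9.3723,  λ_2 = 3.6277,  λ_3 = 2  (check: sum = 15 = tr ✓).

Step 4 — unit eigenvector for λ_1 ≈ 9.3723: v spans the null space of (Sigma - λ_1 I), whose rows are
  r_1 = (-6.3723, 0, -2),  r_2 = (0, -5.3723, -2),  r_3 = (-2, -2, -1.3723).
  v is orthogonal to every row, so take v ∝ r_1 × r_2 = ((0)·(-2) - (-2)·(-5.3723), (-2)·(0) - (-6.3723)·(-2), (-6.3723)·(-5.3723) - (0)·(0)) ≈ (-10.7446, -12.7446, 34.2337).
  Rescale (multiply by -1 so the first nonzero entry is positive): u = (10.7446, 12.7446, -34.2337).
  ||u|| = √((10.7446)² + (12.7446)² + (-34.2337)²) = √(1449.8149) ≈ 38.0764,  v_1 = u/||u|| ≈ (0.2822, 0.3347, -0.8991) (||v_1|| = 1).

λ_1 = 9.3723,  λ_2 = 3.6277,  λ_3 = 2;  v_1 ≈ (0.2822, 0.3347, -0.8991)


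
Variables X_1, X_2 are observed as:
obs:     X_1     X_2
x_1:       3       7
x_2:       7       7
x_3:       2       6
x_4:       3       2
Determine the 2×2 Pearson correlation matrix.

Step 1 — column means:
  mean(X_1) = (3 + 7 + 2 + 3) / 4 = 15/4 = 3.75
  mean(X_2) = (7 + 7 + 6 + 2) / 4 = 22/4 = 5.5

Step 2 — sample variances and covariances s[i,j] = (1/(n-1)) · Σ_k (x_{k,i} - mean_i) · (x_{k,j} - mean_j), with n-1 = 3:
  s[X_1,X_1] = ((-0.75)·(-0.75) + (3.25)·(3.25) + (-1.75)·(-1.75) + (-0.75)·(-0.75)) / 3 = 14.75/3 = 4.9167
  s[X_1,X_2] = ((-0.75)·(1.5) + (3.25)·(1.5) + (-1.75)·(0.5) + (-0.75)·(-3.5)) / 3 = 5.5/3 = 1.8333
  s[X_2,X_2] = ((1.5)·(1.5) + (1.5)·(1.5) + (0.5)·(0.5) + (-3.5)·(-3.5)) / 3 = 17/3 = 5.6667
  Sample standard deviations s_i = √(s[i,i]):
  s(X_1) = √(4.9167) = 2.2174
  s(X_2) = √(5.6667) = 2.3805

Step 3 — r_{ij} = s_{ij} / (s_i · s_j):
  r[X_1,X_1] = 1 (diagonal).
  r[X_1,X_2] = 1.8333 / (2.2174 · 2.3805) = 1.8333 / 5.2784 = 0.3473
  r[X_2,X_2] = 1 (diagonal).

R is symmetric with unit diagonal. Assembling:

R = [[1, 0.3473],
 [0.3473, 1]]


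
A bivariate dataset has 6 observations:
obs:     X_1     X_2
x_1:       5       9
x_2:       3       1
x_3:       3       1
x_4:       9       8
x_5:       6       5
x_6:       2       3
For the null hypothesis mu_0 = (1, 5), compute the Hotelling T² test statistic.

Step 1 — sample mean vector:
  mean(X_1) = (5 + 3 + 3 + 9 + 6 + 2) / 6 = 28/6 = 4.6667
  mean(X_2) = (9 + 1 + 1 + 8 + 5 + 3) / 6 = 27/6 = 4.5
  x̄ = (4.6667, 4.5),  deviation x̄ - mu_0 = (4.6667, 4.5) - (1, 5) = (3.6667, -0.5).

Step 2 — sample covariance matrix, S[i,j] = (1/(n-1)) · Σ_k (x_{k,i} - mean_i) · (x_{k,j} - mean_j), divisor n-1 = 5:
  S[X_1,X_1] = ((0.3333)·(0.3333) + (-1.6667)·(-1.6667) + (-1.6667)·(-1.6667) + (4.3333)·(4.3333) + (1.3333)·(1.3333) + (-2.6667)·(-2.6667)) / 5 = 33.3333/5 = 6.6667
  S[X_1,X_2] = ((0.3333)·(4.5) + (-1.6667)·(-3.5) + (-1.6667)·(-3.5) + (4.3333)·(3.5) + (1.3333)·(0.5) + (-2.6667)·(-1.5)) / 5 = 33/5 = 6.6
  S[X_2,X_2] = ((4.5)·(4.5) + (-3.5)·(-3.5) + (-3.5)·(-3.5) + (3.5)·(3.5) + (0.5)·(0.5) + (-1.5)·(-1.5)) / 5 = 59.5/5 = 11.9
  S = [[6.6667, 6.6],
 [6.6, 11.9]].

Step 3 — invert S. det(S) = 6.6667·11.9 - (6.6)² = 35.7733.
  S^{-1} = (1/det) · [[d, -b], [-b, a]] = [[0.3327, -0.1845],
 [-0.1845, 0.1864]].

Step 4 — quadratic form (x̄ - mu_0)^T · S^{-1} · (x̄ - mu_0):
  S^{-1} · (x̄ - mu_0) = (1.312, -0.7697),
  (x̄ - mu_0)^T · [...] = (3.6667)·(1.312) + (-0.5)·(-0.7697) = 5.1954.

Step 5 — scale by n: T² = 6 · 5.1954 = 31.1722.

T² ≈ 31.1722


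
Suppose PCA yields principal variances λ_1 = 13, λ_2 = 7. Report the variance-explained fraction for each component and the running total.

Step 1 — total variance = trace(Sigma) = Σ λ_i = 13 + 7 = 20.

Step 2 — fraction explained by component i = λ_i / Σ λ:
  PC1: 13/20 = 0.65
  PC2: 7/20 = 0.35

Step 3 — cumulative fraction after k components = (λ_1 + ... + λ_k) / Σ λ:
  k = 1: 13/20 = 0.65
  k = 2: (13 + 7)/20 = 20/20 = 1

Summary (fraction, with percent):

explained: PC1 0.65 (65%), PC2 0.35 (35%);  cumulative: 0.65, 1


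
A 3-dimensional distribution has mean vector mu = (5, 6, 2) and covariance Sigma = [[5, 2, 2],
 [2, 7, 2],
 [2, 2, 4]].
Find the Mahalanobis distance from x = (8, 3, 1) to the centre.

Step 1 — centre the observation: (x - mu) = (3, -3, -1).

Step 2 — invert Sigma (cofactor / det for 3×3, or solve directly):
  Sigma^{-1} = [[0.2609, -0.0435, -0.1087],
 [-0.0435, 0.1739, -0.0652],
 [-0.1087, -0.0652, 0.337]].

Step 3 — form the quadratic (x - mu)^T · Sigma^{-1} · (x - mu):
  Sigma^{-1} · (x - mu) = (1.0217, -0.587, -0.4674).
  (x - mu)^T · [Sigma^{-1} · (x - mu)] = (3)·(1.0217) + (-3)·(-0.587) + (-1)·(-0.4674) = 5.2935.

Step 4 — take square root: d = √(5.2935) ≈ 2.3008.

d(x, mu) = √(5.2935) ≈ 2.3008


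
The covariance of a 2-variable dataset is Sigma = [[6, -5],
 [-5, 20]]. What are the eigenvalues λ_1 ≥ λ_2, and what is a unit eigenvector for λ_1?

Step 1 — characteristic polynomial of 2×2 Sigma:
  det(Sigma - λI) = λ² - trace · λ + det = 0.
  trace = 6 + 20 = 26, det = 6·20 - (-5)² = 95.
Step 2 — discriminant:
  Δ = trace² - 4·det = 676 - 380 = 296.
Step 3 — eigenvalues:
  λ = (trace ± √Δ)/2 = (26 ± 17.2047)/2,
  λ_1 = 21.6023,  λ_2 = 4.3977.

Step 4 — unit eigenvector for λ_1: solve (Sigma - λ_1 I)v = 0. First row:
  (6 - 21.6023)·v_x + (-5)·v_y = 0, i.e. (-15.6023)·v_x + (-5)·v_y = 0,
  so v ∝ (b, λ_1 - a) = (-5, 15.6023); multiply by -1 so the first entry is positive: u = (5, -15.6023).
  ||u|| = √((5)² + (-15.6023)²) = √(268.4326) ≈ 16.3839,
  v_1 = u/||u|| ≈ (0.3052, -0.9523) (||v_1|| = 1).

λ_1 = 21.6023,  λ_2 = 4.3977;  v_1 ≈ (0.3052, -0.9523)


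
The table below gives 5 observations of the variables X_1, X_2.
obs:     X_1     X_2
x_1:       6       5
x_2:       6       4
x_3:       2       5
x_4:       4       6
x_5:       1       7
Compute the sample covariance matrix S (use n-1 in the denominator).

Step 1 — column means:
  mean(X_1) = (6 + 6 + 2 + 4 + 1) / 5 = 19/5 = 3.8
  mean(X_2) = (5 + 4 + 5 + 6 + 7) / 5 = 27/5 = 5.4

Step 2 — sample covariance S[i,j] = (1/(n-1)) · Σ_k (x_{k,i} - mean_i) · (x_{k,j} - mean_j), with n-1 = 4.
  S[X_1,X_1] = ((2.2)·(2.2) + (2.2)·(2.2) + (-1.8)·(-1.8) + (0.2)·(0.2) + (-2.8)·(-2.8)) / 4 = 20.8/4 = 5.2
  S[X_1,X_2] = ((2.2)·(-0.4) + (2.2)·(-1.4) + (-1.8)·(-0.4) + (0.2)·(0.6) + (-2.8)·(1.6)) / 4 = -7.6/4 = -1.9
  S[X_2,X_2] = ((-0.4)·(-0.4) + (-1.4)·(-1.4) + (-0.4)·(-0.4) + (0.6)·(0.6) + (1.6)·(1.6)) / 4 = 5.2/4 = 1.3

S is symmetric (S[j,i] = S[i,j]). Assembling:

S = [[5.2, -1.9],
 [-1.9, 1.3]]


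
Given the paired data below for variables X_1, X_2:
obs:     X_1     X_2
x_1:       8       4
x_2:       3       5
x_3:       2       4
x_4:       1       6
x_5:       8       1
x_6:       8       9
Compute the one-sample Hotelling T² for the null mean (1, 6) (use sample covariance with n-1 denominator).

Step 1 — sample mean vector:
  mean(X_1) = (8 + 3 + 2 + 1 + 8 + 8) / 6 = 30/6 = 5
  mean(X_2) = (4 + 5 + 4 + 6 + 1 + 9) / 6 = 29/6 = 4.8333
  x̄ = (5, 4.8333),  deviation x̄ - mu_0 = (5, 4.8333) - (1, 6) = (4, -1.1667).

Step 2 — sample covariance matrix, S[i,j] = (1/(n-1)) · Σ_k (x_{k,i} - mean_i) · (x_{k,j} - mean_j), divisor n-1 = 5:
  S[X_1,X_1] = ((3)·(3) + (-2)·(-2) + (-3)·(-3) + (-4)·(-4) + (3)·(3) + (3)·(3)) / 5 = 56/5 = 11.2
  S[X_1,X_2] = ((3)·(-0.8333) + (-2)·(0.1667) + (-3)·(-0.8333) + (-4)·(1.1667) + (3)·(-3.8333) + (3)·(4.1667)) / 5 = -4/5 = -0.8
  S[X_2,X_2] = ((-0.8333)·(-0.8333) + (0.1667)·(0.1667) + (-0.8333)·(-0.8333) + (1.1667)·(1.1667) + (-3.8333)·(-3.8333) + (4.1667)·(4.1667)) / 5 = 34.8333/5 = 6.9667
  S = [[11.2, -0.8],
 [-0.8, 6.9667]].

Step 3 — invert S. det(S) = 11.2·6.9667 - (-0.8)² = 77.3867.
  S^{-1} = (1/det) · [[d, -b], [-b, a]] = [[0.09, 0.0103],
 [0.0103, 0.1447]].

Step 4 — quadratic form (x̄ - mu_0)^T · S^{-1} · (x̄ - mu_0):
  S^{-1} · (x̄ - mu_0) = (0.348, -0.1275),
  (x̄ - mu_0)^T · [...] = (4)·(0.348) + (-1.1667)·(-0.1275) = 1.5409.

Step 5 — scale by n: T² = 6 · 1.5409 = 9.2453.

T² ≈ 9.2453


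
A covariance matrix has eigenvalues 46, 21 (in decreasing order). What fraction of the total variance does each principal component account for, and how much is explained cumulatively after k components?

Step 1 — total variance = trace(Sigma) = Σ λ_i = 46 + 21 = 67.

Step 2 — fraction explained by component i = λ_i / Σ λ:
  PC1: 46/67 = 0.6866
  PC2: 21/67 = 0.3134

Step 3 — cumulative fraction after k components = (λ_1 + ... + λ_k) / Σ λ:
  k = 1: 46/67 = 0.6866
  k = 2: (46 + 21)/67 = 67/67 = 1

Summary (fraction, with percent):

explained: PC1 0.6866 (68.66%), PC2 0.3134 (31.34%);  cumulative: 0.6866, 1


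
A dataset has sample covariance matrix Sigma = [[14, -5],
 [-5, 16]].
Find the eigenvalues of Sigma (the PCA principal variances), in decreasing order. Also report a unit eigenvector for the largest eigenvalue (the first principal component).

Step 1 — characteristic polynomial of 2×2 Sigma:
  det(Sigma - λI) = λ² - trace · λ + det = 0.
  trace = 14 + 16 = 30, det = 14·16 - (-5)² = 199.
Step 2 — discriminant:
  Δ = trace² - 4·det = 900 - 796 = 104.
Step 3 — eigenvalues:
  λ = (trace ± √Δ)/2 = (30 ± 10.198)/2,
  λ_1 = 20.099,  λ_2 = 9.901.

Step 4 — unit eigenvector for λ_1: solve (Sigma - λ_1 I)v = 0. First row:
  (14 - 20.099)·v_x + (-5)·v_y = 0, i.e. (-6.099)·v_x + (-5)·v_y = 0,
  so v ∝ (b, λ_1 - a) = (-5, 6.099); multiply by -1 so the first entry is positive: u = (5, -6.099).
  ||u|| = √((5)² + (-6.099)²) = √(62.198) ≈ 7.8866,
  v_1 = u/||u|| ≈ (0.634, -0.7733) (||v_1|| = 1).

λ_1 = 20.099,  λ_2 = 9.901;  v_1 ≈ (0.634, -0.7733)


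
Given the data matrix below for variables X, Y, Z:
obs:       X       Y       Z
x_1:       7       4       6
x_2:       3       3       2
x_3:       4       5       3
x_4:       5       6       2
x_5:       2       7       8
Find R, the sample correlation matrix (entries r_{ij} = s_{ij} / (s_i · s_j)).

Step 1 — column means:
  mean(X) = (7 + 3 + 4 + 5 + 2) / 5 = 21/5 = 4.2
  mean(Y) = (4 + 3 + 5 + 6 + 7) / 5 = 25/5 = 5
  mean(Z) = (6 + 2 + 3 + 2 + 8) / 5 = 21/5 = 4.2

Step 2 — sample variances and covariances s[i,j] = (1/(n-1)) · Σ_k (x_{k,i} - mean_i) · (x_{k,j} - mean_j), with n-1 = 4:
  s[X,X] = ((2.8)·(2.8) + (-1.2)·(-1.2) + (-0.2)·(-0.2) + (0.8)·(0.8) + (-2.2)·(-2.2)) / 4 = 14.8/4 = 3.7
  s[X,Y] = ((2.8)·(-1) + (-1.2)·(-2) + (-0.2)·(0) + (0.8)·(1) + (-2.2)·(2)) / 4 = -4/4 = -1
  s[X,Z] = ((2.8)·(1.8) + (-1.2)·(-2.2) + (-0.2)·(-1.2) + (0.8)·(-2.2) + (-2.2)·(3.8)) / 4 = -2.2/4 = -0.55
  s[Y,Y] = ((-1)·(-1) + (-2)·(-2) + (0)·(0) + (1)·(1) + (2)·(2)) / 4 = 10/4 = 2.5
  s[Y,Z] = ((-1)·(1.8) + (-2)·(-2.2) + (0)·(-1.2) + (1)·(-2.2) + (2)·(3.8)) / 4 = 8/4 = 2
  s[Z,Z] = ((1.8)·(1.8) + (-2.2)·(-2.2) + (-1.2)·(-1.2) + (-2.2)·(-2.2) + (3.8)·(3.8)) / 4 = 28.8/4 = 7.2
  Sample standard deviations s_i = √(s[i,i]):
  s(X) = √(3.7) = 1.9235
  s(Y) = √(2.5) = 1.5811
  s(Z) = √(7.2) = 2.6833

Step 3 — r_{ij} = s_{ij} / (s_i · s_j):
  r[X,X] = 1 (diagonal).
  r[X,Y] = -1 / (1.9235 · 1.5811) = -1 / 3.0414 = -0.3288
  r[X,Z] = -0.55 / (1.9235 · 2.6833) = -0.55 / 5.1614 = -0.1066
  r[Y,Y] = 1 (diagonal).
  r[Y,Z] = 2 / (1.5811 · 2.6833) = 2 / 4.2426 = 0.4714
  r[Z,Z] = 1 (diagonal).

R is symmetric with unit diagonal. Assembling:

R = [[1, -0.3288, -0.1066],
 [-0.3288, 1, 0.4714],
 [-0.1066, 0.4714, 1]]


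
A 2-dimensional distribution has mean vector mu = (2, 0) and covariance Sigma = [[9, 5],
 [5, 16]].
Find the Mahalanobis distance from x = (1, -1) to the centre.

Step 1 — centre the observation: (x - mu) = (-1, -1).

Step 2 — invert Sigma. det(Sigma) = 9·16 - (5)² = 119.
  Sigma^{-1} = (1/det) · [[d, -b], [-b, a]] = [[0.1345, -0.042],
 [-0.042, 0.0756]].

Step 3 — form the quadratic (x - mu)^T · Sigma^{-1} · (x - mu):
  Sigma^{-1} · (x - mu) = (-0.0924, -0.0336).
  (x - mu)^T · [Sigma^{-1} · (x - mu)] = (-1)·(-0.0924) + (-1)·(-0.0336) = 0.1261.

Step 4 — take square root: d = √(0.1261) ≈ 0.355.

d(x, mu) = √(0.1261) ≈ 0.355


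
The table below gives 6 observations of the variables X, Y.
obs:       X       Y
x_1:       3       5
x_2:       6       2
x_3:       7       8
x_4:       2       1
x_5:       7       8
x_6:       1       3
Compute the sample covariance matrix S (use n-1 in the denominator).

Step 1 — column means:
  mean(X) = (3 + 6 + 7 + 2 + 7 + 1) / 6 = 26/6 = 4.3333
  mean(Y) = (5 + 2 + 8 + 1 + 8 + 3) / 6 = 27/6 = 4.5

Step 2 — sample covariance S[i,j] = (1/(n-1)) · Σ_k (x_{k,i} - mean_i) · (x_{k,j} - mean_j), with n-1 = 5.
  S[X,X] = ((-1.3333)·(-1.3333) + (1.6667)·(1.6667) + (2.6667)·(2.6667) + (-2.3333)·(-2.3333) + (2.6667)·(2.6667) + (-3.3333)·(-3.3333)) / 5 = 35.3333/5 = 7.0667
  S[X,Y] = ((-1.3333)·(0.5) + (1.6667)·(-2.5) + (2.6667)·(3.5) + (-2.3333)·(-3.5) + (2.6667)·(3.5) + (-3.3333)·(-1.5)) / 5 = 27/5 = 5.4
  S[Y,Y] = ((0.5)·(0.5) + (-2.5)·(-2.5) + (3.5)·(3.5) + (-3.5)·(-3.5) + (3.5)·(3.5) + (-1.5)·(-1.5)) / 5 = 45.5/5 = 9.1

S is symmetric (S[j,i] = S[i,j]). Assembling:

S = [[7.0667, 5.4],
 [5.4, 9.1]]


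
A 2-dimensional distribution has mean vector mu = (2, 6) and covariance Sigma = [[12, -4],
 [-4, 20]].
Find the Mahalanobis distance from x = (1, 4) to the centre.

Step 1 — centre the observation: (x - mu) = (-1, -2).

Step 2 — invert Sigma. det(Sigma) = 12·20 - (-4)² = 224.
  Sigma^{-1} = (1/det) · [[d, -b], [-b, a]] = [[0.0893, 0.0179],
 [0.0179, 0.0536]].

Step 3 — form the quadratic (x - mu)^T · Sigma^{-1} · (x - mu):
  Sigma^{-1} · (x - mu) = (-0.125, -0.125).
  (x - mu)^T · [Sigma^{-1} · (x - mu)] = (-1)·(-0.125) + (-2)·(-0.125) = 0.375.

Step 4 — take square root: d = √(0.375) ≈ 0.6124.

d(x, mu) = √(0.375) ≈ 0.6124


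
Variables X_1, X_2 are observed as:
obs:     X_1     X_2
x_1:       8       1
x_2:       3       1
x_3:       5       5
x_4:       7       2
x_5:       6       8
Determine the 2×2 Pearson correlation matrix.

Step 1 — column means:
  mean(X_1) = (8 + 3 + 5 + 7 + 6) / 5 = 29/5 = 5.8
  mean(X_2) = (1 + 1 + 5 + 2 + 8) / 5 = 17/5 = 3.4

Step 2 — sample variances and covariances s[i,j] = (1/(n-1)) · Σ_k (x_{k,i} - mean_i) · (x_{k,j} - mean_j), with n-1 = 4:
  s[X_1,X_1] = ((2.2)·(2.2) + (-2.8)·(-2.8) + (-0.8)·(-0.8) + (1.2)·(1.2) + (0.2)·(0.2)) / 4 = 14.8/4 = 3.7
  s[X_1,X_2] = ((2.2)·(-2.4) + (-2.8)·(-2.4) + (-0.8)·(1.6) + (1.2)·(-1.4) + (0.2)·(4.6)) / 4 = -0.6/4 = -0.15
  s[X_2,X_2] = ((-2.4)·(-2.4) + (-2.4)·(-2.4) + (1.6)·(1.6) + (-1.4)·(-1.4) + (4.6)·(4.6)) / 4 = 37.2/4 = 9.3
  Sample standard deviations s_i = √(s[i,i]):
  s(X_1) = √(3.7) = 1.9235
  s(X_2) = √(9.3) = 3.0496

Step 3 — r_{ij} = s_{ij} / (s_i · s_j):
  r[X_1,X_1] = 1 (diagonal).
  r[X_1,X_2] = -0.15 / (1.9235 · 3.0496) = -0.15 / 5.866 = -0.0256
  r[X_2,X_2] = 1 (diagonal).

R is symmetric with unit diagonal. Assembling:

R = [[1, -0.0256],
 [-0.0256, 1]]


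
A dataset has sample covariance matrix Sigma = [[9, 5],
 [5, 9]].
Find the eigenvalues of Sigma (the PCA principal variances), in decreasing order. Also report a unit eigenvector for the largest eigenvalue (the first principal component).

Step 1 — characteristic polynomial of 2×2 Sigma:
  det(Sigma - λI) = λ² - trace · λ + det = 0.
  trace = 9 + 9 = 18, det = 9·9 - (5)² = 56.
Step 2 — discriminant:
  Δ = trace² - 4·det = 324 - 224 = 100.
Step 3 — eigenvalues:
  λ = (trace ± √Δ)/2 = (18 ± 10)/2,
  λ_1 = 14,  λ_2 = 4.

Step 4 — unit eigenvector for λ_1: solve (Sigma - λ_1 I)v = 0. First row:
  (9 - 14)·v_x + (5)·v_y = 0, i.e. (-5)·v_x + (5)·v_y = 0,
  so v ∝ (b, λ_1 - a) = (5, 5) = u.
  ||u|| = √((5)² + (5)²) = √(50) ≈ 7.0711,
  v_1 = u/||u|| ≈ (0.7071, 0.7071) (||v_1|| = 1).

λ_1 = 14,  λ_2 = 4;  v_1 ≈ (0.7071, 0.7071)


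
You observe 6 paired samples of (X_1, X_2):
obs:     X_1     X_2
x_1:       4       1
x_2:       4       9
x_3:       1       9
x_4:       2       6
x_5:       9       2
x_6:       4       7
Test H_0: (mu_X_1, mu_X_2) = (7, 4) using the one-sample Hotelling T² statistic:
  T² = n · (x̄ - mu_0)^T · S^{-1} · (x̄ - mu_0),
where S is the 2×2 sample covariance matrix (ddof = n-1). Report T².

Step 1 — sample mean vector:
  mean(X_1) = (4 + 4 + 1 + 2 + 9 + 4) / 6 = 24/6 = 4
  mean(X_2) = (1 + 9 + 9 + 6 + 2 + 7) / 6 = 34/6 = 5.6667
  x̄ = (4, 5.6667),  deviation x̄ - mu_0 = (4, 5.6667) - (7, 4) = (-3, 1.6667).

Step 2 — sample covariance matrix, S[i,j] = (1/(n-1)) · Σ_k (x_{k,i} - mean_i) · (x_{k,j} - mean_j), divisor n-1 = 5:
  S[X_1,X_1] = ((0)·(0) + (0)·(0) + (-3)·(-3) + (-2)·(-2) + (5)·(5) + (0)·(0)) / 5 = 38/5 = 7.6
  S[X_1,X_2] = ((0)·(-4.6667) + (0)·(3.3333) + (-3)·(3.3333) + (-2)·(0.3333) + (5)·(-3.6667) + (0)·(1.3333)) / 5 = -29/5 = -5.8
  S[X_2,X_2] = ((-4.6667)·(-4.6667) + (3.3333)·(3.3333) + (3.3333)·(3.3333) + (0.3333)·(0.3333) + (-3.6667)·(-3.6667) + (1.3333)·(1.3333)) / 5 = 59.3333/5 = 11.8667
  S = [[7.6, -5.8],
 [-5.8, 11.8667]].

Step 3 — invert S. det(S) = 7.6·11.8667 - (-5.8)² = 56.5467.
  S^{-1} = (1/det) · [[d, -b], [-b, a]] = [[0.2099, 0.1026],
 [0.1026, 0.1344]].

Step 4 — quadratic form (x̄ - mu_0)^T · S^{-1} · (x̄ - mu_0):
  S^{-1} · (x̄ - mu_0) = (-0.4586, -0.0837),
  (x̄ - mu_0)^T · [...] = (-3)·(-0.4586) + (1.6667)·(-0.0837) = 1.2363.

Step 5 — scale by n: T² = 6 · 1.2363 = 7.4181.

T² ≈ 7.4181


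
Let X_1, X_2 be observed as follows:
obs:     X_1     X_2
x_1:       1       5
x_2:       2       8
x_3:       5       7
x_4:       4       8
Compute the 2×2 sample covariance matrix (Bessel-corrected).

Step 1 — column means:
  mean(X_1) = (1 + 2 + 5 + 4) / 4 = 12/4 = 3
  mean(X_2) = (5 + 8 + 7 + 8) / 4 = 28/4 = 7

Step 2 — sample covariance S[i,j] = (1/(n-1)) · Σ_k (x_{k,i} - mean_i) · (x_{k,j} - mean_j), with n-1 = 3.
  S[X_1,X_1] = ((-2)·(-2) + (-1)·(-1) + (2)·(2) + (1)·(1)) / 3 = 10/3 = 3.3333
  S[X_1,X_2] = ((-2)·(-2) + (-1)·(1) + (2)·(0) + (1)·(1)) / 3 = 4/3 = 1.3333
  S[X_2,X_2] = ((-2)·(-2) + (1)·(1) + (0)·(0) + (1)·(1)) / 3 = 6/3 = 2

S is symmetric (S[j,i] = S[i,j]). Assembling:

S = [[3.3333, 1.3333],
 [1.3333, 2]]


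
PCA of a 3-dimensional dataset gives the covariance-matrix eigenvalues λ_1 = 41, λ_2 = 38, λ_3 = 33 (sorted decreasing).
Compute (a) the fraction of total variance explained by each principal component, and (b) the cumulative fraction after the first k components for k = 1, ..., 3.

Step 1 — total variance = trace(Sigma) = Σ λ_i = 41 + 38 + 33 = 112.

Step 2 — fraction explained by component i = λ_i / Σ λ:
  PC1: 41/112 = 0.3661
  PC2: 38/112 = 0.3393
  PC3: 33/112 = 0.2946

Step 3 — cumulative fraction after k components = (λ_1 + ... + λ_k) / Σ λ:
  k = 1: 41/112 = 0.3661
  k = 2: (41 + 38)/112 = 79/112 = 0.7054
  k = 3: (41 + 38 + 33)/112 = 112/112 = 1

Summary (fraction, with percent):

explained: PC1 0.3661 (36.61%), PC2 0.3393 (33.93%), PC3 0.2946 (29.46%);  cumulative: 0.3661, 0.7054, 1


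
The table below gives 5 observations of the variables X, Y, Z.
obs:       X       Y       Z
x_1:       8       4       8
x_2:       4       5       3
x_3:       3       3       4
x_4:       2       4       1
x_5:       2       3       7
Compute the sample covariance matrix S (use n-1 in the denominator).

Step 1 — column means:
  mean(X) = (8 + 4 + 3 + 2 + 2) / 5 = 19/5 = 3.8
  mean(Y) = (4 + 5 + 3 + 4 + 3) / 5 = 19/5 = 3.8
  mean(Z) = (8 + 3 + 4 + 1 + 7) / 5 = 23/5 = 4.6

Step 2 — sample covariance S[i,j] = (1/(n-1)) · Σ_k (x_{k,i} - mean_i) · (x_{k,j} - mean_j), with n-1 = 4.
  S[X,X] = ((4.2)·(4.2) + (0.2)·(0.2) + (-0.8)·(-0.8) + (-1.8)·(-1.8) + (-1.8)·(-1.8)) / 4 = 24.8/4 = 6.2
  S[X,Y] = ((4.2)·(0.2) + (0.2)·(1.2) + (-0.8)·(-0.8) + (-1.8)·(0.2) + (-1.8)·(-0.8)) / 4 = 2.8/4 = 0.7
  S[X,Z] = ((4.2)·(3.4) + (0.2)·(-1.6) + (-0.8)·(-0.6) + (-1.8)·(-3.6) + (-1.8)·(2.4)) / 4 = 16.6/4 = 4.15
  S[Y,Y] = ((0.2)·(0.2) + (1.2)·(1.2) + (-0.8)·(-0.8) + (0.2)·(0.2) + (-0.8)·(-0.8)) / 4 = 2.8/4 = 0.7
  S[Y,Z] = ((0.2)·(3.4) + (1.2)·(-1.6) + (-0.8)·(-0.6) + (0.2)·(-3.6) + (-0.8)·(2.4)) / 4 = -3.4/4 = -0.85
  S[Z,Z] = ((3.4)·(3.4) + (-1.6)·(-1.6) + (-0.6)·(-0.6) + (-3.6)·(-3.6) + (2.4)·(2.4)) / 4 = 33.2/4 = 8.3

S is symmetric (S[j,i] = S[i,j]). Assembling:

S = [[6.2, 0.7, 4.15],
 [0.7, 0.7, -0.85],
 [4.15, -0.85, 8.3]]


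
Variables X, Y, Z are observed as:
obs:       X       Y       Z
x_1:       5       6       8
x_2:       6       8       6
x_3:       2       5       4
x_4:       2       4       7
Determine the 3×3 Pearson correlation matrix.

Step 1 — column means:
  mean(X) = (5 + 6 + 2 + 2) / 4 = 15/4 = 3.75
  mean(Y) = (6 + 8 + 5 + 4) / 4 = 23/4 = 5.75
  mean(Z) = (8 + 6 + 4 + 7) / 4 = 25/4 = 6.25

Step 2 — sample variances and covariances s[i,j] = (1/(n-1)) · Σ_k (x_{k,i} - mean_i) · (x_{k,j} - mean_j), with n-1 = 3:
  s[X,X] = ((1.25)·(1.25) + (2.25)·(2.25) + (-1.75)·(-1.75) + (-1.75)·(-1.75)) / 3 = 12.75/3 = 4.25
  s[X,Y] = ((1.25)·(0.25) + (2.25)·(2.25) + (-1.75)·(-0.75) + (-1.75)·(-1.75)) / 3 = 9.75/3 = 3.25
  s[X,Z] = ((1.25)·(1.75) + (2.25)·(-0.25) + (-1.75)·(-2.25) + (-1.75)·(0.75)) / 3 = 4.25/3 = 1.4167
  s[Y,Y] = ((0.25)·(0.25) + (2.25)·(2.25) + (-0.75)·(-0.75) + (-1.75)·(-1.75)) / 3 = 8.75/3 = 2.9167
  s[Y,Z] = ((0.25)·(1.75) + (2.25)·(-0.25) + (-0.75)·(-2.25) + (-1.75)·(0.75)) / 3 = 0.25/3 = 0.0833
  s[Z,Z] = ((1.75)·(1.75) + (-0.25)·(-0.25) + (-2.25)·(-2.25) + (0.75)·(0.75)) / 3 = 8.75/3 = 2.9167
  Sample standard deviations s_i = √(s[i,i]):
  s(X) = √(4.25) = 2.0616
  s(Y) = √(2.9167) = 1.7078
  s(Z) = √(2.9167) = 1.7078

Step 3 — r_{ij} = s_{ij} / (s_i · s_j):
  r[X,X] = 1 (diagonal).
  r[X,Y] = 3.25 / (2.0616 · 1.7078) = 3.25 / 3.5208 = 0.9231
  r[X,Z] = 1.4167 / (2.0616 · 1.7078) = 1.4167 / 3.5208 = 0.4024
  r[Y,Y] = 1 (diagonal).
  r[Y,Z] = 0.0833 / (1.7078 · 1.7078) = 0.0833 / 2.9167 = 0.0286
  r[Z,Z] = 1 (diagonal).

R is symmetric with unit diagonal. Assembling:

R = [[1, 0.9231, 0.4024],
 [0.9231, 1, 0.0286],
 [0.4024, 0.0286, 1]]


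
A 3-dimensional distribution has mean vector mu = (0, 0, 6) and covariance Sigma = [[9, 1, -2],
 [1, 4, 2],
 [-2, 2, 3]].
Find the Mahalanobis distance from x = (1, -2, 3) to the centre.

Step 1 — centre the observation: (x - mu) = (1, -2, -3).

Step 2 — invert Sigma (cofactor / det for 3×3, or solve directly):
  Sigma^{-1} = [[0.1778, -0.1556, 0.2222],
 [-0.1556, 0.5111, -0.4444],
 [0.2222, -0.4444, 0.7778]].

Step 3 — form the quadratic (x - mu)^T · Sigma^{-1} · (x - mu):
  Sigma^{-1} · (x - mu) = (-0.1778, 0.1556, -1.2222).
  (x - mu)^T · [Sigma^{-1} · (x - mu)] = (1)·(-0.1778) + (-2)·(0.1556) + (-3)·(-1.2222) = 3.1778.

Step 4 — take square root: d = √(3.1778) ≈ 1.7826.

d(x, mu) = √(3.1778) ≈ 1.7826


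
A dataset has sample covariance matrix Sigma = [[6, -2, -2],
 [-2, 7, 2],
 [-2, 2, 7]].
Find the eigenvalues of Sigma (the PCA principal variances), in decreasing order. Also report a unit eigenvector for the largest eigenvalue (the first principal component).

Step 1 — characteristic polynomial p(λ) = det(λI - Sigma) = λ³ - tr·λ² + c_1·λ - det, where tr = trace, c_1 = sum of the principal 2×2 minors, det = det(Sigma):
  tr = 6 + 7 + 7 = 20,
  c_1 = (6·7 - (-2)²) + (6·7 - (-2)²) + (7·7 - (2)²) = 38 + 38 + 45 = 121,
  det = 6·(7·7 - (2)²) - (-2)·((-2)·7 - (2)·(-2)) + (-2)·((-2)·(2) - 7·(-2)) = 6·(45) - (-2)·(-10) + (-2)·(10) = 230.
  So p(λ) = λ³ - 20λ² + 121λ - 230.
Step 2 — look for an integer root (rational root theorem: any rational root is an integer divisor of 230). Testing λ = 5:
  p(5) = 125 - 500 + 605 - 230 = 0  ✓
  Dividing out (λ - 5): p(λ) = (λ - 5)(λ² - 15λ + 46).
Step 3 — remaining eigenvalues from the quadratic λ² - 15λ + 46 = 0:
  Δ = 15² - 4·46 = 225 - 184 = 41,  λ = (15 ± √41)/2 = (15 ± 6.4031)/2 ≈ 10.7016 or 4.2984.
  Sorted: λ_1 = 10.7016,  λ_2 = 5,  λ_3 = 4.2984  (check: sum = 20 = tr ✓).

Step 4 — unit eigenvector for λ_1 ≈ 10.7016: v spans the null space of (Sigma - λ_1 I), whose rows are
  r_1 = (-4.7016, -2, -2),  r_2 = (-2, -3.7016, 2),  r_3 = (-2, 2, -3.7016).
  v is orthogonal to every row, so take v ∝ r_1 × r_2 = ((-2)·(2) - (-2)·(-3.7016), (-2)·(-2) - (-4.7016)·(2), (-4.7016)·(-3.7016) - (-2)·(-2)) ≈ (-11.4031, 13.4031, 13.4031).
  Rescale (multiply by -1 so the first nonzero entry is positive): u = (11.4031, -13.4031, -13.4031).
  ||u|| = √((11.4031)² + (-13.4031)² + (-13.4031)²) = √(489.3187) ≈ 22.1205,  v_1 = u/||u|| ≈ (0.5155, -0.6059, -0.6059) (||v_1|| = 1).

λ_1 = 10.7016,  λ_2 = 5,  λ_3 = 4.2984;  v_1 ≈ (0.5155, -0.6059, -0.6059)


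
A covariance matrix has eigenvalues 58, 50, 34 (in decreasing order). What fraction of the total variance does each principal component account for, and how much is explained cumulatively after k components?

Step 1 — total variance = trace(Sigma) = Σ λ_i = 58 + 50 + 34 = 142.

Step 2 — fraction explained by component i = λ_i / Σ λ:
  PC1: 58/142 = 0.4085
  PC2: 50/142 = 0.3521
  PC3: 34/142 = 0.2394

Step 3 — cumulative fraction after k components = (λ_1 + ... + λ_k) / Σ λ:
  k = 1: 58/142 = 0.4085
  k = 2: (58 + 50)/142 = 108/142 = 0.7606
  k = 3: (58 + 50 + 34)/142 = 142/142 = 1

Summary (fraction, with percent):

explained: PC1 0.4085 (40.85%), PC2 0.3521 (35.21%), PC3 0.2394 (23.94%);  cumulative: 0.4085, 0.7606, 1
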